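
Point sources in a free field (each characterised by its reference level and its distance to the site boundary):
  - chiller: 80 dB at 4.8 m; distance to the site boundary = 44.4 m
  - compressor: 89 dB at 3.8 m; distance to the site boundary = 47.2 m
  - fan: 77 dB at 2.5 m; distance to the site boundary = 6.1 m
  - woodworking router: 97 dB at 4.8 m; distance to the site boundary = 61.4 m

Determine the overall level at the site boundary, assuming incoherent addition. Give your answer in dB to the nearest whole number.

77 dB

Apply inverse-square spreading to bring every level to the receiver, then sum 10^(L/10).
chiller: 80 − 20·log₁₀(44.4/4.8) = 80 − 19.32 = 60.68 dB.
compressor: 89 − 20·log₁₀(47.2/3.8) = 89 − 21.88 = 67.12 dB.
fan: 77 − 20·log₁₀(6.1/2.5) = 77 − 7.75 = 69.25 dB.
woodworking router: 97 − 20·log₁₀(61.4/4.8) = 97 − 22.14 = 74.86 dB.
Σ 10^(L/10) = 4.537e+07 → L_total = 10·log₁₀(4.537e+07) = 76.57 dB.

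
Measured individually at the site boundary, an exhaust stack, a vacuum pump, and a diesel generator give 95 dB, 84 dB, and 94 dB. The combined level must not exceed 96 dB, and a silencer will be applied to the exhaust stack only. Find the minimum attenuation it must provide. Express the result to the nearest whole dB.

The untreated sources together contribute 10^(84/10) + 10^(94/10) = 2.763e+09, i.e. 94.41 dB.
To meet 96 dB overall, the treated exhaust stack may contribute at most 10^(96/10) − 2.763e+09 = 1.218e+09, i.e. 90.86 dB.
Required insertion loss = 95 − 90.86 = 4.14 dB.

4 dB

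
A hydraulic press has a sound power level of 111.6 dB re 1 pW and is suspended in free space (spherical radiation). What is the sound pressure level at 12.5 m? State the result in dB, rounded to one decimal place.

78.7 dB

The power spreads over a sphere of area 4π·r², so L_p = L_w − 10·log₁₀(4π·r²).
4π·r² = 1963 m², 10·log₁₀ of that is 32.930 dB.
L_p = 111.6 − 32.930 = 78.67 dB.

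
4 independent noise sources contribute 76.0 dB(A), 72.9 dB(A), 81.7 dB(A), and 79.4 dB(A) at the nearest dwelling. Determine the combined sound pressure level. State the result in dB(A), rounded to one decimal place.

Incoherent sources combine by intensity addition: L_total = 10·log₁₀(Σ 10^(L_i/10)).
Σ 10^(L/10) = 10^(76.0/10) + 10^(72.9/10) + 10^(81.7/10) + 10^(79.4/10) = 2.943e+08.
L_total = 10·log₁₀(2.943e+08) = 84.69 dB(A).

84.7 dB(A)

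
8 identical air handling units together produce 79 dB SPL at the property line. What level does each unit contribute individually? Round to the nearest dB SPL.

70 dB SPL

For N identical incoherent sources L_total = L₁ + 10·log₁₀ N, so L₁ = 79 − 10·log₁₀(8) = 79 − 9.031.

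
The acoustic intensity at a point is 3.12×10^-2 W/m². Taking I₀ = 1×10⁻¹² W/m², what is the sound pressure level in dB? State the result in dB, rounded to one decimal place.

Dividing by I₀ shifts the exponent by 12: I/I₀ = 3.12×10^10.
L = 10·(0.4942 + 10) = 104.94 dB.

104.9 dB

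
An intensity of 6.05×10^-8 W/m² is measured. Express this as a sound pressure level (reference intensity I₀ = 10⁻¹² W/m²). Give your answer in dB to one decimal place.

47.8 dB

Dividing by I₀ shifts the exponent by 12: I/I₀ = 6.05×10^4.
L = 10·(0.7818 + 4) = 47.82 dB.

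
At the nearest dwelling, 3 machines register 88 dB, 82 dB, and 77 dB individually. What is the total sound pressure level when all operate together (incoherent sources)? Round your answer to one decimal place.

Incoherent sources combine by intensity addition: L_total = 10·log₁₀(Σ 10^(L_i/10)).
Σ 10^(L/10) = 10^(88/10) + 10^(82/10) + 10^(77/10) = 8.396e+08.
L_total = 10·log₁₀(8.396e+08) = 89.24 dB.

89.2 dB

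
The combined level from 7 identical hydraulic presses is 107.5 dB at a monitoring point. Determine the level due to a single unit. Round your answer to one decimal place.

99.0 dB

Dividing the total intensity by 7 lowers the level by 10·log₁₀ 7 = 8.451 dB: L₁ = 107.5 − 8.451.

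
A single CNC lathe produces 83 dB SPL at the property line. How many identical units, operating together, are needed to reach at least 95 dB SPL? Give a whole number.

Need L₁ + 10·log₁₀ N ≥ 95, i.e. log₁₀ N ≥ 1.20.
N ≥ 10^(12.0/10) = 15.849, so N = 16.

16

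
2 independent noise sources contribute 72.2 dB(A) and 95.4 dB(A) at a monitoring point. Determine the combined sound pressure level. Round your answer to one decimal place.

Incoherent sources combine by intensity addition: L_total = 10·log₁₀(Σ 10^(L_i/10)).
Σ 10^(L/10) = 10^(72.2/10) + 10^(95.4/10) = 3.484e+09.
L_total = 10·log₁₀(3.484e+09) = 95.42 dB(A).

95.4 dB(A)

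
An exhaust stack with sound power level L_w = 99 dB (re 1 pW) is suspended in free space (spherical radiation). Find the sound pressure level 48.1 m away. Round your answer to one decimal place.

54.4 dB

The power spreads over a sphere of area 4π·r², so L_p = L_w − 10·log₁₀(4π·r²).
4π·r² = 2.907e+04 m², 10·log₁₀ of that is 44.635 dB.
L_p = 99 − 44.635 = 54.36 dB.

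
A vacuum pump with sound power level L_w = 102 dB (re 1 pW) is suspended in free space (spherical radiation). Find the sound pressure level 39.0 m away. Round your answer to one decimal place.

59.2 dB

Free-field spherical radiation: L_p = L_w − 10·log₁₀(4π·r²), r = 39.0 m.
4π·r² = 1.911e+04 m², 10·log₁₀ of that is 42.813 dB.
L_p = 102 − 42.813 = 59.19 dB.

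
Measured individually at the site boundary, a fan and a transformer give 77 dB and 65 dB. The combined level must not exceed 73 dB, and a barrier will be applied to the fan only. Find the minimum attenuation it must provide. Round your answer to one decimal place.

Everything except the fan sums to 10^(65/10) = 3.162e+06 in linear terms, 65.00 dB.
To meet 73 dB overall, the treated fan may contribute at most 10^(73/10) − 3.162e+06 = 1.679e+07, i.e. 72.25 dB.
Required insertion loss = 77 − 72.25 = 4.75 dB.

4.7 dB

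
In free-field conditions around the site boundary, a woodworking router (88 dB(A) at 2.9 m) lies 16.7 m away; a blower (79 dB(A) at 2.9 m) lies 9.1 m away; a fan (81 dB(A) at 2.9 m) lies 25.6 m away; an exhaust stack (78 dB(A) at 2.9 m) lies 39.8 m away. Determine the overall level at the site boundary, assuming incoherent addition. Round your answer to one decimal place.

Propagate each source to the receiver with L = L_ref − 20·log₁₀(r/r_ref), then add intensities.
woodworking router: 88 − 20·log₁₀(16.7/2.9) = 88 − 15.21 = 72.79 dB(A).
blower: 79 − 20·log₁₀(9.1/2.9) = 79 − 9.93 = 69.07 dB(A).
fan: 81 − 20·log₁₀(25.6/2.9) = 81 − 18.92 = 62.08 dB(A).
exhaust stack: 78 − 20·log₁₀(39.8/2.9) = 78 − 22.75 = 55.25 dB(A).
Σ 10^(L/10) = 2.904e+07 → L_total = 10·log₁₀(2.904e+07) = 74.63 dB(A).

74.6 dB(A)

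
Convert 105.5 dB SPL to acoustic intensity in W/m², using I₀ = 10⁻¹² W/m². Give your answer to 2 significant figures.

I/I₀ = 10^(105.5/10) = 3.548e+10, so I = 3.548e+10 × 10⁻¹² W/m².

0.035 W/m²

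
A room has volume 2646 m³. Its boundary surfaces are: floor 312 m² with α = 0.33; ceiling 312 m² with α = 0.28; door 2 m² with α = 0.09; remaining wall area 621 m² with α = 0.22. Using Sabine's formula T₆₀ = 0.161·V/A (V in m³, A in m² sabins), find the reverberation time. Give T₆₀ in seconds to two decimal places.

A = Σ Sᵢαᵢ = 312·0.33 + 312·0.28 + 2·0.09 + 621·0.22 = 327.12 m².
T₆₀ = 0.161·V/A = 0.161·2646/327.12 = 1.302 s.

1.30 s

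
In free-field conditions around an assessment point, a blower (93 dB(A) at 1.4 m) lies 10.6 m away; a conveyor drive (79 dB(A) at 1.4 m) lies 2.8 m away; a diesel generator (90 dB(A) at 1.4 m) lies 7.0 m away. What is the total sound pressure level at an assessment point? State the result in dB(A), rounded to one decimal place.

Propagate each source to the receiver with L = L_ref − 20·log₁₀(r/r_ref), then add intensities.
blower: 93 − 20·log₁₀(10.6/1.4) = 93 − 17.58 = 75.42 dB(A).
conveyor drive: 79 − 20·log₁₀(2.8/1.4) = 79 − 6.02 = 72.98 dB(A).
diesel generator: 90 − 20·log₁₀(7.0/1.4) = 90 − 13.98 = 76.02 dB(A).
Σ 10^(L/10) = 9.466e+07 → L_total = 10·log₁₀(9.466e+07) = 79.76 dB(A).

79.8 dB(A)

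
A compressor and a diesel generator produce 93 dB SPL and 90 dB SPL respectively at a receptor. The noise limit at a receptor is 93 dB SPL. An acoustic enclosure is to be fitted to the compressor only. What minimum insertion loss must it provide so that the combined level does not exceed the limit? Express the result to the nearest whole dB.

3 dB

Everything except the compressor sums to 10^(90/10) = 1.000e+09 in linear terms, 90.00 dB SPL.
To meet 93 dB SPL overall, the treated compressor may contribute at most 10^(93/10) − 1.000e+09 = 9.953e+08, i.e. 89.98 dB SPL.
So the compressor must be reduced from 93 to 89.98 dB SPL: IL = 3.02 dB.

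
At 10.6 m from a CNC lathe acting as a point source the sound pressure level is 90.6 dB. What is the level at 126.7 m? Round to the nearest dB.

69 dB

Point-source attenuation: ΔL = 20·log₁₀(r₂/r₁) = 20·log₁₀(126.7/10.6) = 21.549 dB.
L₂ = 90.6 − 20·log₁₀(126.7/10.6) = 90.6 − 21.549 = 69.05 dB.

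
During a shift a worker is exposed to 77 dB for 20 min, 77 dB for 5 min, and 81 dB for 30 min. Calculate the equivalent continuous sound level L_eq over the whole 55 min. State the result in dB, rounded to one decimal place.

79.6 dB

The energy average is taken in the linear domain: L_eq = 10·log₁₀[(Σ tᵢ·10^(Lᵢ/10))/T], T = 55 min.
Σ tᵢ·10^(Lᵢ/10) = 20·10^(77/10) + 5·10^(77/10) + 30·10^(81/10) = 5.030e+09.
L_eq = 10·log₁₀(5.030e+09/55) = 79.61 dB.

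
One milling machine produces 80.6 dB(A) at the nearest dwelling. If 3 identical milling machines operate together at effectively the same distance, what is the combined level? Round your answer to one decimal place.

With 3 equal, uncorrelated contributions the intensity is 3× that of one unit, giving a rise of 10·log₁₀ 3.
L_total = 80.6 + 10·log₁₀(3) = 80.6 + 4.771 = 85.37 dB(A).

85.4 dB(A)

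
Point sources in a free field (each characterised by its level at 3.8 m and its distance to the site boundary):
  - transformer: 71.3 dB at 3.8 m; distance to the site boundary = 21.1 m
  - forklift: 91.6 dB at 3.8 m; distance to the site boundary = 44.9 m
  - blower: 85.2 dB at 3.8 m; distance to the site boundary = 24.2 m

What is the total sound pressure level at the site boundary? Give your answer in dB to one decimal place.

72.8 dB

Propagate each source to the receiver with L = L_ref − 20·log₁₀(r/r_ref), then add intensities.
transformer: 71.3 − 20·log₁₀(21.1/3.8) = 71.3 − 14.89 = 56.41 dB.
forklift: 91.6 − 20·log₁₀(44.9/3.8) = 91.6 − 21.45 = 70.15 dB.
blower: 85.2 − 20·log₁₀(24.2/3.8) = 85.2 − 16.08 = 69.12 dB.
Σ 10^(L/10) = 1.896e+07 → L_total = 10·log₁₀(1.896e+07) = 72.78 dB.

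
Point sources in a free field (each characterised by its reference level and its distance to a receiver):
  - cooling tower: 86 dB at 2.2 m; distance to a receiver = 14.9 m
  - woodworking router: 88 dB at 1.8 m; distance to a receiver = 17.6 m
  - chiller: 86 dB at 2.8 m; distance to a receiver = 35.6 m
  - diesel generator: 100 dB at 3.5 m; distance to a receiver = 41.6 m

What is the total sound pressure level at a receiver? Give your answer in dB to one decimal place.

Apply inverse-square spreading to bring every level to the receiver, then sum 10^(L/10).
cooling tower: 86 − 20·log₁₀(14.9/2.2) = 86 − 16.62 = 69.38 dB.
woodworking router: 88 − 20·log₁₀(17.6/1.8) = 88 − 19.80 = 68.20 dB.
chiller: 86 − 20·log₁₀(35.6/2.8) = 86 − 22.09 = 63.91 dB.
diesel generator: 100 − 20·log₁₀(41.6/3.5) = 100 − 21.50 = 78.50 dB.
Σ 10^(L/10) = 8.853e+07 → L_total = 10·log₁₀(8.853e+07) = 79.47 dB.

79.5 dB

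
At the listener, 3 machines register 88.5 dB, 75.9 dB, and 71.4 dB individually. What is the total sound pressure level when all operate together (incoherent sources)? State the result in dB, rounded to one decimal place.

Incoherent sources combine by intensity addition: L_total = 10·log₁₀(Σ 10^(L_i/10)).
Σ 10^(L/10) = 10^(88.5/10) + 10^(75.9/10) + 10^(71.4/10) = 7.607e+08.
L_total = 10·log₁₀(7.607e+08) = 88.81 dB.

88.8 dB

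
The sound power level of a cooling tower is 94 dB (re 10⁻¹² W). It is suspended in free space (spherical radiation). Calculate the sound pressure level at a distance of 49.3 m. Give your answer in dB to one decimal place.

49.2 dB

L_p = L_w − 10·log₁₀(4π·r²) with r = 49.3 m.
4π·r² = 3.054e+04 m², 10·log₁₀ of that is 44.849 dB.
L_p = 94 − 44.849 = 49.15 dB.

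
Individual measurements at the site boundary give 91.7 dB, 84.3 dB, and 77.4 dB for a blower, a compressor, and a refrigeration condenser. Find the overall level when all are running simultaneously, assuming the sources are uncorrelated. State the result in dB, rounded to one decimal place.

92.6 dB

Incoherent sources combine by intensity addition: L_total = 10·log₁₀(Σ 10^(L_i/10)).
Σ 10^(L/10) = 10^(91.7/10) + 10^(84.3/10) + 10^(77.4/10) = 1.803e+09.
L_total = 10·log₁₀(1.803e+09) = 92.56 dB.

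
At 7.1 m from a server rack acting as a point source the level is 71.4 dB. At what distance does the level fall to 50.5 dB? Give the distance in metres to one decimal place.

Point-source spreading drops the level by 20·log₁₀(r₂/r₁); inverting, r₂/r₁ = 10^(ΔL/20).
r₂ = 7.1·10^((71.4−50.5)/20) = 7.1·10^(20.9/20) = 78.75 m.

78.8 m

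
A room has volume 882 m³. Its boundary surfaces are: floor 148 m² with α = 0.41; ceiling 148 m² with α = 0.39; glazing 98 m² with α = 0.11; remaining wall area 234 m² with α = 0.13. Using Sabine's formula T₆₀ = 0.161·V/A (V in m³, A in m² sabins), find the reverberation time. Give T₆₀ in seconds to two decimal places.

Summing Sᵢαᵢ: 148·0.41 + 148·0.39 + 98·0.11 + 234·0.13 = 159.60 m².
T₆₀ = 0.161·V/A = 0.161·882/159.60 = 0.890 s.

0.89 s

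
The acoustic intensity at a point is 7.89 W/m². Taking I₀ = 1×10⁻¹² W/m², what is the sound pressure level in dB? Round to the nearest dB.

I/I₀ = 7.89/10⁻¹² = 7.89×10^12, and L = 10·log₁₀(I/I₀).
L = 10·(0.8971 + 12) = 128.97 dB.

129 dB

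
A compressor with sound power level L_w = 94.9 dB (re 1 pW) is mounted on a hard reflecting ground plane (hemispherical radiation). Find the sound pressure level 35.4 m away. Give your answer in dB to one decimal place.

L_p = L_w − 10·log₁₀(2π·r²) with r = 35.4 m.
2π·r² = 7874 m², 10·log₁₀ of that is 38.962 dB.
L_p = 94.9 − 38.962 = 55.94 dB.

55.9 dB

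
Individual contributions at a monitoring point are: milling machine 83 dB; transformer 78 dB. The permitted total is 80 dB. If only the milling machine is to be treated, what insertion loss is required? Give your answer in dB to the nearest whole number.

The untreated sources together contribute 10^(78/10) = 6.310e+07, i.e. 78.00 dB.
The limit corresponds to 10^(80/10) = 1.000e+08; subtracting the fixed part leaves 3.690e+07 for the milling machine, i.e. 75.67 dB.
Required insertion loss = 83 − 75.67 = 7.33 dB.

7 dB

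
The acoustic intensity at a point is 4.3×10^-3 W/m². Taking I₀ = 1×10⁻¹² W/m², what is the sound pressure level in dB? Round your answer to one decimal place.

96.3 dB

L = 10·log₁₀(I/I₀) = 10·log₁₀(4.3×10^-3/10⁻¹²) = 10·log₁₀(4.3×10^9).
L = 10·(0.6335 + 9) = 96.33 dB.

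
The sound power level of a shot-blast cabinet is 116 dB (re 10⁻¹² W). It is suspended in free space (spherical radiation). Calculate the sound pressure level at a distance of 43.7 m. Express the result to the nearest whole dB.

72 dB

L_p = L_w − 10·log₁₀(4π·r²) with r = 43.7 m.
4π·r² = 2.4e+04 m², 10·log₁₀ of that is 43.802 dB.
L_p = 116 − 43.802 = 72.20 dB.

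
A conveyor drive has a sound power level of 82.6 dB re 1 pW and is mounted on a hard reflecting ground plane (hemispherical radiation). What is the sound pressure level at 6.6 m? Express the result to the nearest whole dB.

Free-field hemispherical radiation: L_p = L_w − 10·log₁₀(2π·r²), r = 6.6 m.
2π·r² = 273.7 m², 10·log₁₀ of that is 24.373 dB.
L_p = 82.6 − 24.373 = 58.23 dB.

58 dB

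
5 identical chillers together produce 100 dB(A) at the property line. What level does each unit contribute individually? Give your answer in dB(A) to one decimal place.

93.0 dB(A)

5 equal contributions raise the level by 10·log₁₀ 5 = 6.990 dB, so each unit alone gives 100 − 6.990.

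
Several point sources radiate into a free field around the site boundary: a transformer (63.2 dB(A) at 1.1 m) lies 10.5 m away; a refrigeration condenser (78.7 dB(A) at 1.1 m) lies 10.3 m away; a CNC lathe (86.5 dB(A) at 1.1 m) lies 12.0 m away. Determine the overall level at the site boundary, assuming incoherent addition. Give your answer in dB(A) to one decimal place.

Apply inverse-square spreading to bring every level to the receiver, then sum 10^(L/10).
transformer: 63.2 − 20·log₁₀(10.5/1.1) = 63.2 − 19.60 = 43.60 dB(A).
refrigeration condenser: 78.7 − 20·log₁₀(10.3/1.1) = 78.7 − 19.43 = 59.27 dB(A).
CNC lathe: 86.5 − 20·log₁₀(12.0/1.1) = 86.5 − 20.76 = 65.74 dB(A).
Σ 10^(L/10) = 4.622e+06 → L_total = 10·log₁₀(4.622e+06) = 66.65 dB(A).

66.6 dB(A)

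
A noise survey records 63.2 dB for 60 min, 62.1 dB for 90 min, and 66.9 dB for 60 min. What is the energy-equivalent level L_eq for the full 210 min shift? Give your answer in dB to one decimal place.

L_eq = 10·log₁₀[(1/T)·Σ tᵢ·10^(Lᵢ/10)] with T = 210 min.
Σ tᵢ·10^(Lᵢ/10) = 60·10^(63.2/10) + 90·10^(62.1/10) + 60·10^(66.9/10) = 5.652e+08.
L_eq = 10·log₁₀(5.652e+08/210) = 64.30 dB.

64.3 dB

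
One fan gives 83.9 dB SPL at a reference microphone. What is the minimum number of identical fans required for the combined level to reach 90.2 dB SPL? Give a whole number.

The shortfall is 90.2 − 83.9 = 6.3 dB, and N units add 10·log₁₀ N, so need 10·log₁₀ N ≥ 6.3.
N ≥ 10^(6.3/10) = 4.266, so N = 5.

5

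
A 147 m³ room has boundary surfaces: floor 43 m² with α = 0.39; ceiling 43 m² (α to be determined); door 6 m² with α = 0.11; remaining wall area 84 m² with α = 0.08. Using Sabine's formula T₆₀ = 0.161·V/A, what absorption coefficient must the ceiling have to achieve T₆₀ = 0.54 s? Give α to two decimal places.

0.46

Required total absorption A = 0.161·147/0.54 = 43.83 m².
Absorption from the other surfaces = 43·0.39 + 6·0.11 + 84·0.08 = 24.15 m², so the ceiling must supply 19.68 m² over 43 m².
α = 19.68/43 = 0.458.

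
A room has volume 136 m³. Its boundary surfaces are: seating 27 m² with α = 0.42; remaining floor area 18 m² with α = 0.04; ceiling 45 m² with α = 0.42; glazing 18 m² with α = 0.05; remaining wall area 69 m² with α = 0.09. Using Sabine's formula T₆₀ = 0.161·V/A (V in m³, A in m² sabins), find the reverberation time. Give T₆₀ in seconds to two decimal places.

A = Σ Sᵢαᵢ = 27·0.42 + 18·0.04 + 45·0.42 + 18·0.05 + 69·0.09 = 38.07 m².
T₆₀ = 0.161·V/A = 0.161·136/38.07 = 0.575 s.

0.58 s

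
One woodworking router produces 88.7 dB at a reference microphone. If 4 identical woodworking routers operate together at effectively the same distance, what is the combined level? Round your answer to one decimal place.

N identical incoherent sources raise the level by 10·log₁₀ N.
L_total = 88.7 + 10·log₁₀(4) = 88.7 + 6.021 = 94.72 dB.

94.7 dB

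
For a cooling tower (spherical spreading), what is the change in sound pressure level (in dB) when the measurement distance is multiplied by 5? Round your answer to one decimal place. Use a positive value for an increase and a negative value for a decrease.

-14.0 dB

A point source loses 6 dB per doubling of distance; generally ΔL = −20·log₁₀(r₂/r₁).
ΔL = −20·log₁₀(5) = -13.98 dB.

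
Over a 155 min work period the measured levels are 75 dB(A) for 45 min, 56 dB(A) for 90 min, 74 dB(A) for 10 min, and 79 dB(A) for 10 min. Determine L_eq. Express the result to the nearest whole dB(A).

72 dB(A)

The energy average is taken in the linear domain: L_eq = 10·log₁₀[(Σ tᵢ·10^(Lᵢ/10))/T], T = 155 min.
Σ tᵢ·10^(Lᵢ/10) = 45·10^(75/10) + 90·10^(56/10) + 10·10^(74/10) + 10·10^(79/10) = 2.504e+09.
L_eq = 10·log₁₀(2.504e+09/155) = 72.08 dB(A).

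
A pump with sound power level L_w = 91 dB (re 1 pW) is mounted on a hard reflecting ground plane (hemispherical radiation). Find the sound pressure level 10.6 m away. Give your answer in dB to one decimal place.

L_p = L_w − 10·log₁₀(2π·r²) with r = 10.6 m.
2π·r² = 706 m², 10·log₁₀ of that is 28.488 dB.
L_p = 91 − 28.488 = 62.51 dB.

62.5 dB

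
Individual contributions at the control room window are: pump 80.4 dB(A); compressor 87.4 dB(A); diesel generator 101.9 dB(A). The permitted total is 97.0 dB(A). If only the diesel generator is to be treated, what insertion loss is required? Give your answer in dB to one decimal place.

Fixed contribution from the other sources: Σ 10^(L/10) = 10^(80.4/10) + 10^(87.4/10) = 6.592e+08 (88.19 dB(A)).
To meet 97.0 dB(A) overall, the treated diesel generator may contribute at most 10^(97.0/10) − 6.592e+08 = 4.353e+09, i.e. 96.39 dB(A).
So the diesel generator must be reduced from 101.9 to 96.39 dB(A): IL = 5.51 dB.

5.5 dB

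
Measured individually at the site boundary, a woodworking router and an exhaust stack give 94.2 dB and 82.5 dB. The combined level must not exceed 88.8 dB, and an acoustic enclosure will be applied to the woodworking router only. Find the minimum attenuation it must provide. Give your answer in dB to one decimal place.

Fixed contribution from the other source: Σ 10^(L/10) = 10^(82.5/10) = 1.778e+08 (82.50 dB).
The limit corresponds to 10^(88.8/10) = 7.586e+08; subtracting the fixed part leaves 5.807e+08 for the woodworking router, i.e. 87.64 dB.
Required insertion loss = 94.2 − 87.64 = 6.56 dB.

6.6 dB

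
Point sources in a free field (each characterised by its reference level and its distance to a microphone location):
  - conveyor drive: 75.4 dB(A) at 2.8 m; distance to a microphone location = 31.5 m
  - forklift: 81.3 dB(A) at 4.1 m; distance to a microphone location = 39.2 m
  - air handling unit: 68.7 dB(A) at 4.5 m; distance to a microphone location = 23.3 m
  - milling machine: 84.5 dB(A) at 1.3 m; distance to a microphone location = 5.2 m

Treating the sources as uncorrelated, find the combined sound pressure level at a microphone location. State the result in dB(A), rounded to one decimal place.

Propagate each source to the receiver with L = L_ref − 20·log₁₀(r/r_ref), then add intensities.
conveyor drive: 75.4 − 20·log₁₀(31.5/2.8) = 75.4 − 21.02 = 54.38 dB(A).
forklift: 81.3 − 20·log₁₀(39.2/4.1) = 81.3 − 19.61 = 61.69 dB(A).
air handling unit: 68.7 − 20·log₁₀(23.3/4.5) = 68.7 − 14.28 = 54.42 dB(A).
milling machine: 84.5 − 20·log₁₀(5.2/1.3) = 84.5 − 12.04 = 72.46 dB(A).
Σ 10^(L/10) = 1.964e+07 → L_total = 10·log₁₀(1.964e+07) = 72.93 dB(A).

72.9 dB(A)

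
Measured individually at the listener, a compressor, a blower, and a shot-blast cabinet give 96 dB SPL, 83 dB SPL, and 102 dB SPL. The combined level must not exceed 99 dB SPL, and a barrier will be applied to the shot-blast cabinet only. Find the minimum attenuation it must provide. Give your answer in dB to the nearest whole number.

Fixed contribution from the other sources: Σ 10^(L/10) = 10^(96/10) + 10^(83/10) = 4.181e+09 (96.21 dB SPL).
The limit corresponds to 10^(99/10) = 7.943e+09; subtracting the fixed part leaves 3.763e+09 for the shot-blast cabinet, i.e. 95.75 dB SPL.
Required insertion loss = 102 − 95.75 = 6.25 dB.

6 dB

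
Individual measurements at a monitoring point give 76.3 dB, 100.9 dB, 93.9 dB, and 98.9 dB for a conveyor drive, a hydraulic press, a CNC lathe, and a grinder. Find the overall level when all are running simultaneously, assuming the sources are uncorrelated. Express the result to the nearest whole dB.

104 dB

Incoherent sources combine by intensity addition: L_total = 10·log₁₀(Σ 10^(L_i/10)).
Σ 10^(L/10) = 10^(76.3/10) + 10^(100.9/10) + 10^(93.9/10) + 10^(98.9/10) = 2.256e+10.
L_total = 10·log₁₀(2.256e+10) = 103.53 dB.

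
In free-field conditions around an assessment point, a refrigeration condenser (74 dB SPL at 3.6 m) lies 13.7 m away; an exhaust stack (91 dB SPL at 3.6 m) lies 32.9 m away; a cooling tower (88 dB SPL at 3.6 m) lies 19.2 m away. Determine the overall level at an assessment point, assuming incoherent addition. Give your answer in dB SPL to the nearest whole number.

First find each source's level at the receiver (point-source: −20·log₁₀(r/r_ref)), then combine on an intensity basis.
refrigeration condenser: 74 − 20·log₁₀(13.7/3.6) = 74 − 11.61 = 62.39 dB SPL.
exhaust stack: 91 − 20·log₁₀(32.9/3.6) = 91 − 19.22 = 71.78 dB SPL.
cooling tower: 88 − 20·log₁₀(19.2/3.6) = 88 − 14.54 = 73.46 dB SPL.
Σ 10^(L/10) = 3.899e+07 → L_total = 10·log₁₀(3.899e+07) = 75.91 dB SPL.

76 dB SPL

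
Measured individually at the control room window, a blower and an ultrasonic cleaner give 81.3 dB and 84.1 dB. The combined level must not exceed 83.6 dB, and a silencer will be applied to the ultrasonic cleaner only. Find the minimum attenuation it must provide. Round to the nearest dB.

4 dB

Everything except the ultrasonic cleaner sums to 10^(81.3/10) = 1.349e+08 in linear terms, 81.30 dB.
To meet 83.6 dB overall, the treated ultrasonic cleaner may contribute at most 10^(83.6/10) − 1.349e+08 = 9.419e+07, i.e. 79.74 dB.
So the ultrasonic cleaner must be reduced from 84.1 to 79.74 dB: IL = 4.36 dB.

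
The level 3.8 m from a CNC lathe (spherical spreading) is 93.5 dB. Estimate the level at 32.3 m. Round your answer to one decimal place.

74.9 dB

Spherical spreading from a point source gives a 20·log₁₀(r₂/r₁) drop.
L₂ = 93.5 − 20·log₁₀(32.3/3.8) = 93.5 − 18.588 = 74.91 dB.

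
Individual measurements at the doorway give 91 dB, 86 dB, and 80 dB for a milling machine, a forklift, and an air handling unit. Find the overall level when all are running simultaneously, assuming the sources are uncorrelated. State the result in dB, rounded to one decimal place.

92.4 dB

For uncorrelated sources the intensities add, so convert each level to linear form, sum, and take 10·log₁₀ of the total.
Σ 10^(L/10) = 10^(91/10) + 10^(86/10) + 10^(80/10) = 1.757e+09.
L_total = 10·log₁₀(1.757e+09) = 92.45 dB.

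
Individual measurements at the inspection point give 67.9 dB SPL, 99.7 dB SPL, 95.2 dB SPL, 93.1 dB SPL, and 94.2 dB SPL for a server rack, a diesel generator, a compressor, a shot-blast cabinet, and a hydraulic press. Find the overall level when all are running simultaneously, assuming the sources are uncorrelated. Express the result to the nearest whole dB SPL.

102 dB SPL

For uncorrelated sources the intensities add, so convert each level to linear form, sum, and take 10·log₁₀ of the total.
Σ 10^(L/10) = 10^(67.9/10) + 10^(99.7/10) + 10^(95.2/10) + 10^(93.1/10) + 10^(94.2/10) = 1.732e+10.
L_total = 10·log₁₀(1.732e+10) = 102.39 dB SPL.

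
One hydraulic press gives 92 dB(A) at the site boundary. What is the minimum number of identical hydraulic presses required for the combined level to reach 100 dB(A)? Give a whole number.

The shortfall is 100 − 92 = 8.0 dB, and N units add 10·log₁₀ N, so need 10·log₁₀ N ≥ 8.0.
N ≥ 10^(8.0/10) = 6.310, so N = 7.

7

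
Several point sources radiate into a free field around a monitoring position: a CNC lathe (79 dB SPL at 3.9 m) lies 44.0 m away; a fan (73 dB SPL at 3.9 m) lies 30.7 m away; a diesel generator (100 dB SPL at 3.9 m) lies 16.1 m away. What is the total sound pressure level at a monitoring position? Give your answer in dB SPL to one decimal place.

87.7 dB SPL

Apply inverse-square spreading to bring every level to the receiver, then sum 10^(L/10).
CNC lathe: 79 − 20·log₁₀(44.0/3.9) = 79 − 21.05 = 57.95 dB SPL.
fan: 73 − 20·log₁₀(30.7/3.9) = 73 − 17.92 = 55.08 dB SPL.
diesel generator: 100 − 20·log₁₀(16.1/3.9) = 100 − 12.32 = 87.68 dB SPL.
Σ 10^(L/10) = 5.877e+08 → L_total = 10·log₁₀(5.877e+08) = 87.69 dB SPL.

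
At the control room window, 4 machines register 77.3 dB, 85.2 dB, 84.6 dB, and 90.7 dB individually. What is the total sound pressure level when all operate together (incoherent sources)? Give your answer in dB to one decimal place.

92.7 dB

For uncorrelated sources the intensities add, so convert each level to linear form, sum, and take 10·log₁₀ of the total.
Σ 10^(L/10) = 10^(77.3/10) + 10^(85.2/10) + 10^(84.6/10) + 10^(90.7/10) = 1.848e+09.
L_total = 10·log₁₀(1.848e+09) = 92.67 dB.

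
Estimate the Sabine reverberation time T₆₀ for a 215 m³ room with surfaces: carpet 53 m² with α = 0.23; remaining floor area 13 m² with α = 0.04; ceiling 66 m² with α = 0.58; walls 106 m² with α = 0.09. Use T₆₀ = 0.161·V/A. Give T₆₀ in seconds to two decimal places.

Total absorption A = 53·0.23 + 13·0.04 + 66·0.58 + 106·0.09 = 60.53 m² sabins.
T₆₀ = 0.161·V/A = 0.161·215/60.53 = 0.572 s.

0.57 s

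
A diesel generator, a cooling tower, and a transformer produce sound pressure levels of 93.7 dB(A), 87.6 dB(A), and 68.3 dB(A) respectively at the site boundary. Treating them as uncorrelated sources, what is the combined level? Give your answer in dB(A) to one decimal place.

Incoherent sources combine by intensity addition: L_total = 10·log₁₀(Σ 10^(L_i/10)).
Σ 10^(L/10) = 10^(93.7/10) + 10^(87.6/10) + 10^(68.3/10) = 2.926e+09.
L_total = 10·log₁₀(2.926e+09) = 94.66 dB(A).

94.7 dB(A)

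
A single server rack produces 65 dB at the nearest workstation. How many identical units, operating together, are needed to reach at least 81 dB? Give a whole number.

40

The shortfall is 81 − 65 = 16.0 dB, and N units add 10·log₁₀ N, so need 10·log₁₀ N ≥ 16.0.
N ≥ 10^(16.0/10) = 39.811, so N = 40.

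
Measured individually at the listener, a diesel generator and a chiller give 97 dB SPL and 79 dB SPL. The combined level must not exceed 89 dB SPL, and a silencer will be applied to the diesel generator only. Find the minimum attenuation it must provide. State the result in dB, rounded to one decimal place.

Everything except the diesel generator sums to 10^(79/10) = 7.943e+07 in linear terms, 79.00 dB SPL.
The limit corresponds to 10^(89/10) = 7.943e+08; subtracting the fixed part leaves 7.149e+08 for the diesel generator, i.e. 88.54 dB SPL.
So the diesel generator must be reduced from 97 to 88.54 dB SPL: IL = 8.46 dB.

8.5 dB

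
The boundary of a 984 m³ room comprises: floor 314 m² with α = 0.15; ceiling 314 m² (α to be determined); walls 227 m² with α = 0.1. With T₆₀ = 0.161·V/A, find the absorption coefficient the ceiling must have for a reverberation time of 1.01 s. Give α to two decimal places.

From T₆₀ = 0.161·V/A, the target T₆₀ = 1.01 s needs A = 0.161·984/1.01 = 156.86 m².
Absorption from the other surfaces = 314·0.15 + 227·0.1 = 69.80 m², so the ceiling must supply 87.06 m² over 314 m².
α = 87.06/314 = 0.277.

0.28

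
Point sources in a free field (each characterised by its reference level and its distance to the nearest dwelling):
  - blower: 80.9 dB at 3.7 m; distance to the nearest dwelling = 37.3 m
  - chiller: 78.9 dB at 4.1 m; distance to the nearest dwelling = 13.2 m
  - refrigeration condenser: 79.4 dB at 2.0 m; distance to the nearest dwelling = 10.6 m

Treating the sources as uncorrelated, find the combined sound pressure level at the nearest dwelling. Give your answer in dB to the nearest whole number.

71 dB

First find each source's level at the receiver (point-source: −20·log₁₀(r/r_ref)), then combine on an intensity basis.
blower: 80.9 − 20·log₁₀(37.3/3.7) = 80.9 − 20.07 = 60.83 dB.
chiller: 78.9 − 20·log₁₀(13.2/4.1) = 78.9 − 10.16 = 68.74 dB.
refrigeration condenser: 79.4 − 20·log₁₀(10.6/2.0) = 79.4 − 14.49 = 64.91 dB.
Σ 10^(L/10) = 1.180e+07 → L_total = 10·log₁₀(1.180e+07) = 70.72 dB.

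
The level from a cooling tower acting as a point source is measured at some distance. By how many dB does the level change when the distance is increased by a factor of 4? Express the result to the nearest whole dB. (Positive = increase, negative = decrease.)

A point source loses 6 dB per doubling of distance; generally ΔL = −20·log₁₀(r₂/r₁).
ΔL = −20·log₁₀(4) = -12.04 dB.

-12 dB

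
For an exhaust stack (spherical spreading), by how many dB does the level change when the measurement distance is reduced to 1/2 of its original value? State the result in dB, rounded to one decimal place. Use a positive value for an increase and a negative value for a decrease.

Point-source spreading: ΔL = −20·log₁₀(r₂/r₁).
ΔL = −20·log₁₀(0.5) = +6.02 dB.

+6.0 dB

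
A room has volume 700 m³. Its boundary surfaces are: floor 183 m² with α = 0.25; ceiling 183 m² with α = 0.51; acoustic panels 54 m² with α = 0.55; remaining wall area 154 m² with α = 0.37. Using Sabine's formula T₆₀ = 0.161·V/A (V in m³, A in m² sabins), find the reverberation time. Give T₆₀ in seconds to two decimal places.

0.50 s

Summing Sᵢαᵢ: 183·0.25 + 183·0.51 + 54·0.55 + 154·0.37 = 225.76 m².
T₆₀ = 0.161 × 700 / 225.76 = 0.499 s.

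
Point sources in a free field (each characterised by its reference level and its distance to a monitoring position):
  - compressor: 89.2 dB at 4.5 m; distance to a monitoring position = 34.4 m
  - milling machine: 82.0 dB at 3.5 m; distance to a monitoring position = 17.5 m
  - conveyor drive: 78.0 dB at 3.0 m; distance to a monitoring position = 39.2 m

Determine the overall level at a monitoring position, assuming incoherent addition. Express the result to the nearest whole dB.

73 dB

Apply inverse-square spreading to bring every level to the receiver, then sum 10^(L/10).
compressor: 89.2 − 20·log₁₀(34.4/4.5) = 89.2 − 17.67 = 71.53 dB.
milling machine: 82.0 − 20·log₁₀(17.5/3.5) = 82.0 − 13.98 = 68.02 dB.
conveyor drive: 78.0 − 20·log₁₀(39.2/3.0) = 78.0 − 22.32 = 55.68 dB.
Σ 10^(L/10) = 2.094e+07 → L_total = 10·log₁₀(2.094e+07) = 73.21 dB.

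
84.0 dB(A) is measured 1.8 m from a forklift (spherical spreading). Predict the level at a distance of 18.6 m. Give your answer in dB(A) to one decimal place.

63.7 dB(A)

Point-source attenuation: ΔL = 20·log₁₀(r₂/r₁) = 20·log₁₀(18.6/1.8) = 20.285 dB.
L₂ = 84.0 − 20·log₁₀(18.6/1.8) = 84.0 − 20.285 = 63.72 dB(A).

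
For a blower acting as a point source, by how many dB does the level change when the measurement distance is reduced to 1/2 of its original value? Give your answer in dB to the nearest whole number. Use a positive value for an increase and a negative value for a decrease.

With spherical spreading the level changes by −20·log₁₀(r₂/r₁).
ΔL = −20·log₁₀(0.5) = +6.02 dB.

+6 dB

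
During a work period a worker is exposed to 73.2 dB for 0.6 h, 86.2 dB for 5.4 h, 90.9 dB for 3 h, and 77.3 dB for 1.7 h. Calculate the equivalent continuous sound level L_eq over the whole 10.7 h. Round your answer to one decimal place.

The energy average is taken in the linear domain: L_eq = 10·log₁₀[(Σ tᵢ·10^(Lᵢ/10))/T], T = 10.7 h.
Σ tᵢ·10^(Lᵢ/10) = 0.6·10^(73.2/10) + 5.4·10^(86.2/10) + 3·10^(90.9/10) + 1.7·10^(77.3/10) = 6.046e+09.
L_eq = 10·log₁₀(6.046e+09/10.7) = 87.52 dB.

87.5 dB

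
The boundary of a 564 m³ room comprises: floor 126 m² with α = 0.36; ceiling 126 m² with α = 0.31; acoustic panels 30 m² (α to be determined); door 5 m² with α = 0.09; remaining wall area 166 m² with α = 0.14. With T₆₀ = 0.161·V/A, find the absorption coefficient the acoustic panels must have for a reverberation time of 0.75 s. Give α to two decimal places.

0.43

Required total absorption A = 0.161·564/0.75 = 121.07 m².
Absorption from the other surfaces = 126·0.36 + 126·0.31 + 5·0.09 + 166·0.14 = 108.11 m², so the acoustic panels must supply 12.96 m² over 30 m².
α = 12.96/30 = 0.432.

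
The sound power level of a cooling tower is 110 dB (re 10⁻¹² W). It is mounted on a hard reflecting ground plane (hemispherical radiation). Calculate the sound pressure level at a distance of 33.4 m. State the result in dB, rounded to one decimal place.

Free-field hemispherical radiation: L_p = L_w − 10·log₁₀(2π·r²), r = 33.4 m.
2π·r² = 7009 m², 10·log₁₀ of that is 38.457 dB.
L_p = 110 − 38.457 = 71.54 dB.

71.5 dB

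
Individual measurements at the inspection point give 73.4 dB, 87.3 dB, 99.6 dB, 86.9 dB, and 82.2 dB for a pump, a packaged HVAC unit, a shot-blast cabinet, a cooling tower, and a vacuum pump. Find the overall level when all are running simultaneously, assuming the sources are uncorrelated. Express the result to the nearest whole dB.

For uncorrelated sources the intensities add, so convert each level to linear form, sum, and take 10·log₁₀ of the total.
Σ 10^(L/10) = 10^(73.4/10) + 10^(87.3/10) + 10^(99.6/10) + 10^(86.9/10) + 10^(82.2/10) = 1.033e+10.
L_total = 10·log₁₀(1.033e+10) = 100.14 dB.

100 dB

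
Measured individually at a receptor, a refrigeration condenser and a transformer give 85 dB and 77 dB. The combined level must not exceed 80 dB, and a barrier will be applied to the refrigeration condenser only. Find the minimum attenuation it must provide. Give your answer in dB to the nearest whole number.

8 dB

The untreated sources together contribute 10^(77/10) = 5.012e+07, i.e. 77.00 dB.
To meet 80 dB overall, the treated refrigeration condenser may contribute at most 10^(80/10) − 5.012e+07 = 4.988e+07, i.e. 76.98 dB.
Required insertion loss = 85 − 76.98 = 8.02 dB.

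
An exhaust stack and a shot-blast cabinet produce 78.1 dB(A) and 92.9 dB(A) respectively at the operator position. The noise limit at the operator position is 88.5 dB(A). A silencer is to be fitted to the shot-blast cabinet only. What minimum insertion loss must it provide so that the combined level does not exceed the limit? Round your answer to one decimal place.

The untreated sources together contribute 10^(78.1/10) = 6.457e+07, i.e. 78.10 dB(A).
To meet 88.5 dB(A) overall, the treated shot-blast cabinet may contribute at most 10^(88.5/10) − 6.457e+07 = 6.434e+08, i.e. 88.08 dB(A).
So the shot-blast cabinet must be reduced from 92.9 to 88.08 dB(A): IL = 4.82 dB.

4.8 dB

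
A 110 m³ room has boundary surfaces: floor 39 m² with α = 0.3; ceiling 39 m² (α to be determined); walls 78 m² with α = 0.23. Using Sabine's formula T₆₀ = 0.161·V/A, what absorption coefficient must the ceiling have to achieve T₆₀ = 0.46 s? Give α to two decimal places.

Required total absorption A = 0.161·110/0.46 = 38.50 m².
Absorption from the other surfaces = 39·0.3 + 78·0.23 = 29.64 m², so the ceiling must supply 8.86 m² over 39 m².
α = 8.86/39 = 0.227.

0.23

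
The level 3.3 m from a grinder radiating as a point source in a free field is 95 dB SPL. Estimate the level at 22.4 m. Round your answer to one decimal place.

78.4 dB SPL

For a point source, L₂ = L₁ − 20·log₁₀(r₂/r₁).
L₂ = 95 − 20·log₁₀(22.4/3.3) = 95 − 16.635 = 78.37 dB SPL.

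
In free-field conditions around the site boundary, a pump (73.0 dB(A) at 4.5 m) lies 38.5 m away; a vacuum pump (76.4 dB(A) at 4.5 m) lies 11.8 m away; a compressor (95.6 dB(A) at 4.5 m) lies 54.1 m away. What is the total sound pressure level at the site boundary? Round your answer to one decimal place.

75.0 dB(A)

Propagate each source to the receiver with L = L_ref − 20·log₁₀(r/r_ref), then add intensities.
pump: 73.0 − 20·log₁₀(38.5/4.5) = 73.0 − 18.64 = 54.36 dB(A).
vacuum pump: 76.4 − 20·log₁₀(11.8/4.5) = 76.4 − 8.37 = 68.03 dB(A).
compressor: 95.6 − 20·log₁₀(54.1/4.5) = 95.6 − 21.60 = 74.00 dB(A).
Σ 10^(L/10) = 3.174e+07 → L_total = 10·log₁₀(3.174e+07) = 75.02 dB(A).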